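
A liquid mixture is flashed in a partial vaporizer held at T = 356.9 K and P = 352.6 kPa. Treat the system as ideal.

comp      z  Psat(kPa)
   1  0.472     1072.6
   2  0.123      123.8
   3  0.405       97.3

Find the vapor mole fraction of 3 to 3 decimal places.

Raoult's law: Kᵢ = Pᵢˢᵃᵗ/P = Pᵢˢᵃᵗ/352.6.
  K_1 = 1072.6/352.6 = 3.04197, K_2 = 123.8/352.6 = 0.35111, K_3 = 97.3/352.6 = 0.27595
Newton iteration, ψ⁰ = 0.61:
  ψ = 0.610: g = -0.2281, g' = -1.213 → ψ = 0.422
  ψ = 0.422: g = -0.0145, g' = -1.106 → ψ = 0.409
Converged at ψ = 0.409.
Compositions from xᵢ = zᵢ/(1+ψ(Kᵢ−1)), yᵢ = Kᵢxᵢ:
  1: x = 0.257, y = 0.782
  2: x = 0.167, y = 0.059
  3: x = 0.575, y = 0.159

y_3 = 0.159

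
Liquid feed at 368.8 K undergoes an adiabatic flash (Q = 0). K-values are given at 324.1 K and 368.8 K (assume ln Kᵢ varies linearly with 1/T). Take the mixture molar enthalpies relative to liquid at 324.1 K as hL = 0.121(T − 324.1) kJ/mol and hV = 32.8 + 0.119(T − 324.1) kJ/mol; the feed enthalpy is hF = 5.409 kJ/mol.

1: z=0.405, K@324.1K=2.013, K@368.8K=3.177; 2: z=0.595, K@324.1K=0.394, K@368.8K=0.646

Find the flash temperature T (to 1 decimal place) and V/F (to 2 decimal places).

Adiabatic flash: solve Rachford–Rice at each trial T, then check hF = ψ·hV(T) + (1−ψ)·hL(T).
  T = 324.1 K: K = (2.013, 0.394), RR gives ψ = 0.081, H_out = 2.655 kJ/mol
  T = 368.8 K: K = (3.177, 0.646), RR gives ψ = 0.871, H_out = 33.892 kJ/mol
  T = 346.5 K: K = (2.568, 0.513), RR gives ψ = 0.452, H_out = 17.513 kJ/mol
  T = 335.3 K: K = (2.283, 0.452), RR gives ψ = 0.275, H_out = 10.355 kJ/mol
  T = 329.7 K: K = (2.146, 0.422), RR gives ψ = 0.182, H_out = 6.638 kJ/mol
  T = 326.9 K: K = (2.079, 0.408), RR gives ψ = 0.133, H_out = 4.690 kJ/mol
  T = 328.3 K: K = (2.112, 0.415), RR gives ψ = 0.158, H_out = 5.674 kJ/mol
Linear interpolation between T = 326.9 (H_out = 4.690) and T = 328.3 (H_out = 5.674) on hF = 5.409 gives T ≈ 327.9 K, at which ψ = 0.15.

T = 327.9 K, V/F = 0.15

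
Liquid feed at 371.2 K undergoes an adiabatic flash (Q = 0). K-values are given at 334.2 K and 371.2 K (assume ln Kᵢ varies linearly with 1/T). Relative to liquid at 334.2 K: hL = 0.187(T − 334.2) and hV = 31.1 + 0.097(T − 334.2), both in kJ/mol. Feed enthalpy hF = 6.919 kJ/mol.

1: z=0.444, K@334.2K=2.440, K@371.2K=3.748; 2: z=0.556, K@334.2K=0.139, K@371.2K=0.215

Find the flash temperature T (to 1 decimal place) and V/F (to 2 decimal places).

Adiabatic flash: solve Rachford–Rice at each trial T, then check hF = ψ·hV(T) + (1−ψ)·hL(T).
  T = 334.2 K: K = (2.440, 0.139), RR gives ψ = 0.130, H_out = 4.030 kJ/mol
  T = 371.2 K: K = (3.748, 0.215), RR gives ψ = 0.363, H_out = 17.007 kJ/mol
  T = 352.7 K: K = (3.058, 0.175), RR gives ψ = 0.268, H_out = 11.347 kJ/mol
  T = 343.4 K: K = (2.738, 0.156), RR gives ψ = 0.206, H_out = 7.969 kJ/mol
  T = 338.8 K: K = (2.587, 0.148), RR gives ψ = 0.170, H_out = 6.091 kJ/mol
  T = 341.1 K: K = (2.662, 0.152), RR gives ψ = 0.189, H_out = 7.050 kJ/mol
Linear interpolation between T = 338.8 (H_out = 6.091) and T = 341.1 (H_out = 7.050) on hF = 6.919 gives T ≈ 340.8 K, at which ψ = 0.19.

T = 340.8 K, V/F = 0.19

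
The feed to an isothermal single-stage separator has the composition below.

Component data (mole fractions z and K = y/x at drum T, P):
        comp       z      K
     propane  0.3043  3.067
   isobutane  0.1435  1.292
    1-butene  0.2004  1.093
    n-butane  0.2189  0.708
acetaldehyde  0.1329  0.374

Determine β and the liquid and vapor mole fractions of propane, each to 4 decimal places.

Let β = V/F and solve Σ zᵢ(Kᵢ−1)/(1+β(Kᵢ−1)) = 0.
g(0) = ΣzᵢKᵢ − 1 = 0.5424 and g(1) = 1 − Σzᵢ/Kᵢ = -0.0582, so a root lies in (0, 1).
Newton–Raphson from β = 0.67:
  β = 0.6700: g = 0.09357, g' = -0.4220 → β = 0.8917
  β = 0.8917: g = -0.00305, g' = -0.4710 → β = 0.8852
Converged at β = 0.8852.
Compositions from xᵢ = zᵢ/(1+β(Kᵢ−1)), yᵢ = Kᵢxᵢ:
  propane: x = 0.1075, y = 0.3298
  isobutane: x = 0.1140, y = 0.1473
  1-butene: x = 0.1852, y = 0.2024
  n-butane: x = 0.2952, y = 0.2090
  acetaldehyde: x = 0.2981, y = 0.1115

β = 0.8852, x_propane = 0.1075, y_propane = 0.3298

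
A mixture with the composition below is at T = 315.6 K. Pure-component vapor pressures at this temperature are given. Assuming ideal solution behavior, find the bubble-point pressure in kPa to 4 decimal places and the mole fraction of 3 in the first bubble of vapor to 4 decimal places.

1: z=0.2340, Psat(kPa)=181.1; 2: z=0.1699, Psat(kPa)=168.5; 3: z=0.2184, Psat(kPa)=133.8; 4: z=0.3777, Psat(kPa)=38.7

At the bubble point ψ → 0, so ΣzᵢKᵢ = 1 with Kᵢ = Pᵢˢᵃᵗ/P ⇒ P = ΣzᵢPᵢˢᵃᵗ.
P = 0.2340·181.1 + 0.1699·168.5 + 0.2184·133.8 + 0.3777·38.7 = 114.8445 kPa
yᵢ = zᵢPᵢˢᵃᵗ/P ⇒ y_3 = 0.2184·133.8/114.8445 = 0.2544

Pbub = 114.8445 kPa, y_3 = 0.2544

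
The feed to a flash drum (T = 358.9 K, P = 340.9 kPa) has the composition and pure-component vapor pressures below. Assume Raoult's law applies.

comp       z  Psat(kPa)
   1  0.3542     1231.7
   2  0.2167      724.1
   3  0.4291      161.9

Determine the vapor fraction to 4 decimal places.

Raoult's law: Kᵢ = Pᵢˢᵃᵗ/P = Pᵢˢᵃᵗ/340.9.
  K_1 = 1231.7/340.9 = 3.613083, K_2 = 724.1/340.9 = 2.124083, K_3 = 161.9/340.9 = 0.474919
Material balance + equilibrium reduce to Σ zᵢ(Kᵢ−1)/(1+ψ(Kᵢ−1)) = 0.
Check two-phase: ΣzᵢKᵢ = 1.9438 > 1 and Σzᵢ/Kᵢ = 1.1036 > 1, so g(0) = 0.9438 > 0 and g(1) = -0.1036 < 0.
Iterate (Newton) starting at ψ = 0.47:
  ψ = 0.4700: g = 0.27564, g' = -0.8129 → ψ = 0.8091
  ψ = 0.8091: g = 0.03304, g' = -0.6821 → ψ = 0.8575
  ψ = 0.8575: g = -0.00023, g' = -0.6928 → ψ = 0.8572
Converged at ψ = 0.8572.

ψ = 0.8572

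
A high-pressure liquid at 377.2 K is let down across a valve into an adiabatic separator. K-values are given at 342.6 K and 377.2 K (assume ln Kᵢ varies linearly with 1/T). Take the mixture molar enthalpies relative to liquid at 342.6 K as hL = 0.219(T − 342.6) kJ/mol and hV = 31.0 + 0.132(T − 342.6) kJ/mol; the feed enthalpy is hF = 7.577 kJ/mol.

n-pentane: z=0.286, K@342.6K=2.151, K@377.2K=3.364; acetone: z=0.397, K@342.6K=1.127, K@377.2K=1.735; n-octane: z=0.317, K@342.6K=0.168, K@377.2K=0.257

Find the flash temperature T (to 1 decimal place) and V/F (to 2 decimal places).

T = 344.2 K, V/F = 0.23

Adiabatic flash: solve Rachford–Rice at each trial T, then check hF = ψ·hV(T) + (1−ψ)·hL(T).
  T = 342.6 K: K = (2.151, 1.127, 0.168), RR gives ψ = 0.201, H_out = 6.220 kJ/mol
  T = 377.2 K: K = (3.364, 1.735, 0.257), RR gives ψ = 0.658, H_out = 26.006 kJ/mol
  T = 359.9 K: K = (2.719, 1.413, 0.210), RR gives ψ = 0.483, H_out = 18.045 kJ/mol
  T = 351.2 K: K = (2.424, 1.265, 0.188), RR gives ψ = 0.362, H_out = 12.840 kJ/mol
  T = 346.9 K: K = (2.285, 1.195, 0.178), RR gives ψ = 0.288, H_out = 9.761 kJ/mol
  T = 344.8 K: K = (2.219, 1.161, 0.173), RR gives ψ = 0.247, H_out = 8.097 kJ/mol
Linear interpolation between T = 342.6 (H_out = 6.220) and T = 344.8 (H_out = 8.097) on hF = 7.577 gives T ≈ 344.2 K, at which ψ = 0.23.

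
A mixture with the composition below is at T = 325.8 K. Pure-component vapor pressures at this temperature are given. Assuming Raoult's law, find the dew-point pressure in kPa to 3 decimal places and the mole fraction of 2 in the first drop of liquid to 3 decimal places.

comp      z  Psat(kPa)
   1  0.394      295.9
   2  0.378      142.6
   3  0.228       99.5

Pdew = 159.394 kPa, x_2 = 0.423

At the dew point ψ → 1, so Σzᵢ/Kᵢ = 1 with Kᵢ = Pᵢˢᵃᵗ/P ⇒ 1/P = Σzᵢ/Pᵢˢᵃᵗ.
1/P = 0.394/295.9 + 0.378/142.6 + 0.228/99.5 = 0.006274 ⇒ P = 159.394 kPa
xᵢ = zᵢP/Pᵢˢᵃᵗ ⇒ x_2 = 0.378·159.394/142.6 = 0.423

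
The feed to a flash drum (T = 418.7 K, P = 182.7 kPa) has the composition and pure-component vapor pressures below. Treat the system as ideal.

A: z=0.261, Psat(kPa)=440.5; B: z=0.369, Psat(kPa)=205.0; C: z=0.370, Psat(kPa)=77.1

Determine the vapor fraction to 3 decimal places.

Raoult's law: Kᵢ = Pᵢˢᵃᵗ/P = Pᵢˢᵃᵗ/182.7.
  K_A = 440.5/182.7 = 2.41106, K_B = 205.0/182.7 = 1.12206, K_C = 77.1/182.7 = 0.42200
Newton–Raphson from ψ = 0.52:
  ψ = 0.520: g = -0.0510, g' = -0.430 → ψ = 0.402
  ψ = 0.402: g = -0.0005, g' = -0.426 → ψ = 0.400
Converged at ψ = 0.400.

ψ = 0.400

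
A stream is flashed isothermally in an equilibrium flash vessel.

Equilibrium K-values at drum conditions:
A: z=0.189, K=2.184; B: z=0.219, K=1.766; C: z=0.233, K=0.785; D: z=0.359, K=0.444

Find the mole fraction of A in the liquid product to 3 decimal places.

Newton–Raphson from V/F = 0.5:
  V/F = 0.500: g = -0.0707, g' = -0.398 → V/F = 0.322
  V/F = 0.322: g = -0.0005, g' = -0.399 → V/F = 0.321
Converged at V/F = 0.321.
Compositions from xᵢ = zᵢ/(1+V/F(Kᵢ−1)), yᵢ = Kᵢxᵢ:
  A: x = 0.137, y = 0.299
  B: x = 0.176, y = 0.310
  C: x = 0.250, y = 0.196
  D: x = 0.437, y = 0.194

x_A = 0.137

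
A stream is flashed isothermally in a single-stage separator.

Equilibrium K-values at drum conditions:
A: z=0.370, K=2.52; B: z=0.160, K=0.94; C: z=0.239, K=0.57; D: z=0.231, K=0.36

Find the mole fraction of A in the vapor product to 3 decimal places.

Let ψ = V/F and solve Σ zᵢ(Kᵢ−1)/(1+ψ(Kᵢ−1)) = 0.
Check two-phase: ΣzᵢKᵢ = 1.302 > 1 and Σzᵢ/Kᵢ = 1.378 > 1, so g(0) = 0.302 > 0 and g(1) = -0.378 < 0.
Newton iteration, ψ⁰ = 0.64:
  ψ = 0.640: g = -0.1171, g' = -0.576 → ψ = 0.437
  ψ = 0.437: g = -0.0035, g' = -0.559 → ψ = 0.430
Converged at ψ = 0.430.
Compositions from xᵢ = zᵢ/(1+ψ(Kᵢ−1)), yᵢ = Kᵢxᵢ:
  A: x = 0.224, y = 0.564
  B: x = 0.164, y = 0.154
  C: x = 0.293, y = 0.167
  D: x = 0.319, y = 0.115

y_A = 0.564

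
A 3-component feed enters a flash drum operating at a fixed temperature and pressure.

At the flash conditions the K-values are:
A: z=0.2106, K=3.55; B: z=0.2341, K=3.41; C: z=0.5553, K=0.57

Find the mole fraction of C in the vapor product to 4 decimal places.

y_C = 0.4856

Newton iteration, V/F⁰ = 0.48:
  V/F = 0.4800: g = 0.20217, g' = -0.7322 → V/F = 0.7561
  V/F = 0.7561: g = 0.02949, g' = -0.5559 → V/F = 0.8092
  V/F = 0.8092: g = 0.00035, g' = -0.5436 → V/F = 0.8098
Converged at V/F = 0.8098.
Compositions from xᵢ = zᵢ/(1+V/F(Kᵢ−1)), yᵢ = Kᵢxᵢ:
  A: x = 0.0687, y = 0.2439
  B: x = 0.0793, y = 0.2705
  C: x = 0.8520, y = 0.4856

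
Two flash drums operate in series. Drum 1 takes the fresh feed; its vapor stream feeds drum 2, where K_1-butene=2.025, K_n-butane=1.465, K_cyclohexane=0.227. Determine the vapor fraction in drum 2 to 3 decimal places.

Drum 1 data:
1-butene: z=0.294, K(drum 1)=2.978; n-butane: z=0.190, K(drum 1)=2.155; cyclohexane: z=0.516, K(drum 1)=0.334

V/F (drum 2) = 0.687

Drum 1:
Rachford–Rice: g(ψ₁) = Σ zᵢ(Kᵢ−1)/(1+ψ₁(Kᵢ−1)) = 0.
g(0) = ΣzᵢKᵢ − 1 = 0.457 and g(1) = 1 − Σzᵢ/Kᵢ = -0.732, so a root lies in (0, 1).
Newton–Raphson from ψ₁ = 0.55:
  ψ₁ = 0.550: g = -0.1296, g' = -0.929 → ψ₁ = 0.410
  ψ₁ = 0.410: g = -0.0031, g' = -0.901 → ψ₁ = 0.407
Converged at ψ₁ = 0.407.
Drum-1 compositions:
  1-butene: x = 0.163, y = 0.485
  n-butane: x = 0.129, y = 0.279
  cyclohexane: x = 0.708, y = 0.236
Drum-2 feed = drum-1 vapor: z₂ = (0.4850, 0.2785, 0.2364).
Drum 2:
Newton iteration, ψ₂⁰ = 0.5:
  ψ₂ = 0.500: g = 0.1359, g' = -0.638 → ψ₂ = 0.713
  ψ₂ = 0.713: g = -0.0227, g' = -0.905 → ψ₂ = 0.688
  ψ₂ = 0.688: g = -0.0007, g' = -0.854 → ψ₂ = 0.687
Converged at ψ₂ = 0.687.
  1-butene: x = 0.285, y = 0.576
  n-butane: x = 0.211, y = 0.309
  cyclohexane: x = 0.504, y = 0.114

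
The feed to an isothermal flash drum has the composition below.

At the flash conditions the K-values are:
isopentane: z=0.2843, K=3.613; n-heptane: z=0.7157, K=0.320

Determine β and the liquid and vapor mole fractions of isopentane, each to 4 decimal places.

β = 0.1442, x_isopentane = 0.2065, y_isopentane = 0.7461

Material balance + equilibrium reduce to Σ zᵢ(Kᵢ−1)/(1+β(Kᵢ−1)) = 0.
g(0) = ΣzᵢKᵢ − 1 = 0.2562 and g(1) = 1 − Σzᵢ/Kᵢ = -1.3153, so a root lies in (0, 1).
Binary case is linear: z₁(K₁−1)(1+β(K₂−1)) + z₂(K₂−1)(1+β(K₁−1)) = 0
⇒ β = [z₁(K₁−1)+z₂(K₂−1)] / [−(K₁−1)(K₂−1)] = 0.25620/1.77684 = 0.1442
Compositions from xᵢ = zᵢ/(1+β(Kᵢ−1)), yᵢ = Kᵢxᵢ:
  isopentane: x = 0.2065, y = 0.7461
  n-heptane: x = 0.7935, y = 0.2539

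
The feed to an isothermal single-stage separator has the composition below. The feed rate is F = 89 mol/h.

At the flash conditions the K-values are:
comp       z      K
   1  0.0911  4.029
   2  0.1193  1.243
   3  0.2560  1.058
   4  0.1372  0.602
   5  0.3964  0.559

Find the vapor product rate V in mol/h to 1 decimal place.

V = 11.2 mol/h

Rachford–Rice: g(ψ) = Σ zᵢ(Kᵢ−1)/(1+ψ(Kᵢ−1)) = 0.
Feasibility: ΣzᵢKᵢ = 1.0904, Σzᵢ/Kᵢ = 1.2976 — both > 1, two phases present.
Newton iteration, ψ⁰ = 0.5:
  ψ = 0.5000: g = -0.14241, g' = -0.2994 → ψ = 0.0243
  ψ = 0.0243: g = 0.06886, g' = -0.8340 → ψ = 0.1068
  ψ = 0.1068: g = 0.01101, g' = -0.5933 → ψ = 0.1254
  ψ = 0.1254: g = 0.00034, g' = -0.5570 → ψ = 0.1260
Converged at ψ = 0.1260.
Then V = ψ·F = 0.1260·89 = 11.2 mol/h and L = F − V = 77.8 mol/h.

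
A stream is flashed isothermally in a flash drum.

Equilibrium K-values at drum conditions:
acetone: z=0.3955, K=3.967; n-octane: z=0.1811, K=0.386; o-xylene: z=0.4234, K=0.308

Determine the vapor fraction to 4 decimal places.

ψ = 0.3872

Rachford–Rice: g(ψ) = Σ zᵢ(Kᵢ−1)/(1+ψ(Kᵢ−1)) = 0.
Check two-phase: ΣzᵢKᵢ = 1.7693 > 1 and Σzᵢ/Kᵢ = 1.9435 > 1, so g(0) = 0.7693 > 0 and g(1) = -0.9435 < 0.
Newton iteration, ψ⁰ = 0.5:
  ψ = 0.5000: g = -0.13596, g' = -1.1807 → ψ = 0.3848
  ψ = 0.3848: g = 0.00292, g' = -1.2527 → ψ = 0.3872
Converged at ψ = 0.3872.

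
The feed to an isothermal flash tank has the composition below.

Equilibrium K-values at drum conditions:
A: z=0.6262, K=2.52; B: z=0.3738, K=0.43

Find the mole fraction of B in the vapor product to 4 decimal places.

Let β = V/F and solve Σ zᵢ(Kᵢ−1)/(1+β(Kᵢ−1)) = 0.
g(0) = ΣzᵢKᵢ − 1 = 0.7388 and g(1) = 1 − Σzᵢ/Kᵢ = -0.1178, so a root lies in (0, 1).
Binary case is linear: z₁(K₁−1)(1+β(K₂−1)) + z₂(K₂−1)(1+β(K₁−1)) = 0
⇒ β = [z₁(K₁−1)+z₂(K₂−1)] / [−(K₁−1)(K₂−1)] = 0.73876/0.86640 = 0.8527
Compositions from xᵢ = zᵢ/(1+β(Kᵢ−1)), yᵢ = Kᵢxᵢ:
  A: x = 0.2727, y = 0.6873
  B: x = 0.7273, y = 0.3127

y_B = 0.3127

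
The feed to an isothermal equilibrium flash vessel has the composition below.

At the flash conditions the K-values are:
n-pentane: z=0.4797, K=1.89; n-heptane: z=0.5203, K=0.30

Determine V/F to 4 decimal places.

Material balance + equilibrium reduce to Σ zᵢ(Kᵢ−1)/(1+V/F(Kᵢ−1)) = 0.
Check two-phase: ΣzᵢKᵢ = 1.0627 > 1 and Σzᵢ/Kᵢ = 1.9881 > 1, so g(0) = 0.0627 > 0 and g(1) = -0.9881 < 0.
Binary case is linear: z₁(K₁−1)(1+V/F(K₂−1)) + z₂(K₂−1)(1+V/F(K₁−1)) = 0
⇒ V/F = [z₁(K₁−1)+z₂(K₂−1)] / [−(K₁−1)(K₂−1)] = 0.06272/0.62300 = 0.1007

V/F = 0.1007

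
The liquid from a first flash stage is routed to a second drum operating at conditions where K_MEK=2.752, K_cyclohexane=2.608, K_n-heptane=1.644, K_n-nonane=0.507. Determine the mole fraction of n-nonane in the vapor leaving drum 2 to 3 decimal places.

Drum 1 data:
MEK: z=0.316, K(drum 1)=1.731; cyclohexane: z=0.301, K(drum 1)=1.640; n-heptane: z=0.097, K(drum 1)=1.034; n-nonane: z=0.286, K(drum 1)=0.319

y_n-nonane (drum 2) = 0.377

Drum 1:
Rachford–Rice: g(ψ₁) = Σ zᵢ(Kᵢ−1)/(1+ψ₁(Kᵢ−1)) = 0.
g(0) = ΣzᵢKᵢ − 1 = 0.232 and g(1) = 1 − Σzᵢ/Kᵢ = -0.356, so a root lies in (0, 1).
Iterate (Newton) starting at ψ₁ = 0.5:
  ψ₁ = 0.500: g = 0.0230, g' = -0.466 → ψ₁ = 0.549
  ψ₁ = 0.549: g = -0.0006, g' = -0.492 → ψ₁ = 0.548
Converged at ψ₁ = 0.548.
Drum-1 compositions:
  MEK: x = 0.226, y = 0.391
  cyclohexane: x = 0.223, y = 0.365
  n-heptane: x = 0.095, y = 0.098
  n-nonane: x = 0.456, y = 0.146
Drum-2 feed = drum-1 liquid: z₂ = (0.2256, 0.2228, 0.0952, 0.4563).
Drum 2:
Newton–Raphson from ψ₂ = 0.5:
  ψ₂ = 0.500: g = 0.1571, g' = -0.592 → ψ₂ = 0.766
  ψ₂ = 0.766: g = 0.0092, g' = -0.546 → ψ₂ = 0.782
Converged at ψ₂ = 0.782.
  MEK: x = 0.095, y = 0.262
  cyclohexane: x = 0.099, y = 0.257
  n-heptane: x = 0.063, y = 0.104
  n-nonane: x = 0.743, y = 0.377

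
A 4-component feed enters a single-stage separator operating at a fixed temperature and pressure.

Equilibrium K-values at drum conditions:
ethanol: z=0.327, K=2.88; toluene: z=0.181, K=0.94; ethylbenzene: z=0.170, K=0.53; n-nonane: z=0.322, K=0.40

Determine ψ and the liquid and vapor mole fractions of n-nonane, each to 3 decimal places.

ψ = 0.380, x_n-nonane = 0.417, y_n-nonane = 0.167

Newton–Raphson from ψ = 0.5:
  ψ = 0.500: g = -0.0748, g' = -0.609 → ψ = 0.377
  ψ = 0.377: g = 0.0018, g' = -0.645 → ψ = 0.380
Converged at ψ = 0.380.
Compositions from xᵢ = zᵢ/(1+ψ(Kᵢ−1)), yᵢ = Kᵢxᵢ:
  ethanol: x = 0.191, y = 0.549
  toluene: x = 0.185, y = 0.174
  ethylbenzene: x = 0.207, y = 0.110
  n-nonane: x = 0.417, y = 0.167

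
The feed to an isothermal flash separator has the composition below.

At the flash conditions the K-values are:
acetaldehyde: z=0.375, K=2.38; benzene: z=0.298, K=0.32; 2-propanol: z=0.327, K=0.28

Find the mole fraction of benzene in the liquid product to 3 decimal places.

Newton iteration, ψ⁰ = 0.46:
  ψ = 0.460: g = -0.3304, g' = -0.938 → ψ = 0.108
  ψ = 0.108: g = -0.0234, g' = -0.901 → ψ = 0.082
Converged at ψ = 0.082.
Compositions from xᵢ = zᵢ/(1+ψ(Kᵢ−1)), yᵢ = Kᵢxᵢ:
  acetaldehyde: x = 0.337, y = 0.802
  benzene: x = 0.316, y = 0.101
  2-propanol: x = 0.348, y = 0.097

x_benzene = 0.316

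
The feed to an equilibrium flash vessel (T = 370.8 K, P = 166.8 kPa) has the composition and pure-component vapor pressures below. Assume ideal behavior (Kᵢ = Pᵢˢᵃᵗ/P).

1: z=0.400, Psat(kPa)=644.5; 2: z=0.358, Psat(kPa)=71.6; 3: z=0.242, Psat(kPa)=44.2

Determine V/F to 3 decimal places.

Raoult's law: Kᵢ = Pᵢˢᵃᵗ/P = Pᵢˢᵃᵗ/166.8.
  K_1 = 644.5/166.8 = 3.86391, K_2 = 71.6/166.8 = 0.42926, K_3 = 44.2/166.8 = 0.26499
Rachford–Rice: g(V/F) = Σ zᵢ(Kᵢ−1)/(1+V/F(Kᵢ−1)) = 0.
Feasibility: ΣzᵢKᵢ = 1.763, Σzᵢ/Kᵢ = 1.851 — both > 1, two phases present.
Iterate (Newton) starting at V/F = 0.59:
  V/F = 0.590: g = -0.1962, g' = -1.126 → V/F = 0.416
  V/F = 0.416: g = -0.0011, g' = -1.155 → V/F = 0.415
Converged at V/F = 0.415.

V/F = 0.415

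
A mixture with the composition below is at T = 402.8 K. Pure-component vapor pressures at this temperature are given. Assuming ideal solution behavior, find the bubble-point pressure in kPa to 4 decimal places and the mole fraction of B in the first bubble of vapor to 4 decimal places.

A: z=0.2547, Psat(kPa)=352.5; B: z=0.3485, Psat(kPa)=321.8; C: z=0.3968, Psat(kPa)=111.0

Pbub = 245.9738 kPa, y_B = 0.4559

At the bubble point ψ → 0, so ΣzᵢKᵢ = 1 with Kᵢ = Pᵢˢᵃᵗ/P ⇒ P = ΣzᵢPᵢˢᵃᵗ.
P = 0.2547·352.5 + 0.3485·321.8 + 0.3968·111.0 = 245.9738 kPa
yᵢ = zᵢPᵢˢᵃᵗ/P ⇒ y_B = 0.3485·321.8/245.9738 = 0.4559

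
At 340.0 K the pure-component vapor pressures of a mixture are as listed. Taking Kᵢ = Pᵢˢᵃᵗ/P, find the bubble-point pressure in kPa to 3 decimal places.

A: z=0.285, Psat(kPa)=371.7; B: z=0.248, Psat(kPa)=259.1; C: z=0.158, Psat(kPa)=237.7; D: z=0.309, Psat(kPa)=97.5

Pbub = 237.875 kPa

At the bubble point ψ → 0, so ΣzᵢKᵢ = 1 with Kᵢ = Pᵢˢᵃᵗ/P ⇒ P = ΣzᵢPᵢˢᵃᵗ.
P = 0.285·371.7 + 0.248·259.1 + 0.158·237.7 + 0.309·97.5 = 237.875 kPa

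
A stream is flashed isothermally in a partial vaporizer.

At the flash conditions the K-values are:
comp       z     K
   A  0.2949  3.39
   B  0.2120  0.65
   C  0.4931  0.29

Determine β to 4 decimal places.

β = 0.1905

Material balance + equilibrium reduce to Σ zᵢ(Kᵢ−1)/(1+β(Kᵢ−1)) = 0.
Feasibility: ΣzᵢKᵢ = 1.2805, Σzᵢ/Kᵢ = 2.1135 — both > 1, two phases present.
Newton iteration, β⁰ = 0.48:
  β = 0.4800: g = -0.29204, g' = -0.9749 → β = 0.1804
  β = 0.1804: g = 0.01169, g' = -1.1789 → β = 0.1904
  β = 0.1904: g = 0.00011, g' = -1.1579 → β = 0.1905
Converged at β = 0.1905.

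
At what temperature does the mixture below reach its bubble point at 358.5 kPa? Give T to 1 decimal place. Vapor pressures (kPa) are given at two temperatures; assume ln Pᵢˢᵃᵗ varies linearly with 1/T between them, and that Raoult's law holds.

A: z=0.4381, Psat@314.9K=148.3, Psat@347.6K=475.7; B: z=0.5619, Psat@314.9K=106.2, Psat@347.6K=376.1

T = 343.0 K

Bubble-point temperature: ΣzᵢPᵢˢᵃᵗ(T) = P. Interpolate ln Pᵢˢᵃᵗ = aᵢ + bᵢ/T.
  T = 314.9 K: ΣzᵢPᵢˢᵃᵗ = 124.64 kPa
  T = 347.6 K: ΣzᵢPᵢˢᵃᵗ = 419.73 kPa
  T = 331.2 K: ΣzᵢPᵢˢᵃᵗ = 235.18 kPa
  T = 339.4 K: ΣzᵢPᵢˢᵃᵗ = 316.37 kPa
  T = 343.5 K: ΣzᵢPᵢˢᵃᵗ = 365.02 kPa
  T = 341.4 K: ΣzᵢPᵢˢᵃᵗ = 339.38 kPa
Interpolating between 341.4 K and 343.5 K gives T ≈ 343.0 K.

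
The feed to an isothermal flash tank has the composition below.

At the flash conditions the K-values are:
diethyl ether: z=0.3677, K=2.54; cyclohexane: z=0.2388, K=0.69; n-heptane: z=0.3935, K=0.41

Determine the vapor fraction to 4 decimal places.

ψ = 0.3376

Rachford–Rice: g(ψ) = Σ zᵢ(Kᵢ−1)/(1+ψ(Kᵢ−1)) = 0.
Feasibility: ΣzᵢKᵢ = 1.2601, Σzᵢ/Kᵢ = 1.4506 — both > 1, two phases present.
Newton–Raphson from ψ = 0.5:
  ψ = 0.5000: g = -0.09700, g' = -0.5861 → ψ = 0.3345
  ψ = 0.3345: g = 0.00190, g' = -0.6211 → ψ = 0.3375
Converged at ψ = 0.3376.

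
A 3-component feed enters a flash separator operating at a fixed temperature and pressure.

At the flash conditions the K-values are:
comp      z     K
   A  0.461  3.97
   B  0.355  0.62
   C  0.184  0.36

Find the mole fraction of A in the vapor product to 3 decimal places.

Rachford–Rice: g(V/F) = Σ zᵢ(Kᵢ−1)/(1+V/F(Kᵢ−1)) = 0.
Feasibility: ΣzᵢKᵢ = 2.117, Σzᵢ/Kᵢ = 1.200 — both > 1, two phases present.
Iterate (Newton) starting at V/F = 0.5:
  V/F = 0.500: g = 0.2113, g' = -0.900 → V/F = 0.735
  V/F = 0.735: g = 0.0208, g' = -0.769 → V/F = 0.762
Converged at V/F = 0.762.
Compositions from xᵢ = zᵢ/(1+V/F(Kᵢ−1)), yᵢ = Kᵢxᵢ:
  A: x = 0.141, y = 0.561
  B: x = 0.500, y = 0.310
  C: x = 0.359, y = 0.129

y_A = 0.561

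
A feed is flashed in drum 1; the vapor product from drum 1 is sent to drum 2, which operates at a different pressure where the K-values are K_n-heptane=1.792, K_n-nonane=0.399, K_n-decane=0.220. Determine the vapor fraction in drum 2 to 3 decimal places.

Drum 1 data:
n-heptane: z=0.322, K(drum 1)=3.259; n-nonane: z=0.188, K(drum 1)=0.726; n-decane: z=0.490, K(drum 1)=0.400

V/F (drum 2) = 0.353

Drum 1:
Material balance + equilibrium reduce to Σ zᵢ(Kᵢ−1)/(1+ψ₁(Kᵢ−1)) = 0.
Check two-phase: ΣzᵢKᵢ = 1.382 > 1 and Σzᵢ/Kᵢ = 1.583 > 1, so g(0) = 0.382 > 0 and g(1) = -0.583 < 0.
Newton iteration, ψ₁⁰ = 0.65:
  ψ₁ = 0.650: g = -0.2500, g' = -0.765 → ψ₁ = 0.323
  ψ₁ = 0.323: g = -0.0007, g' = -0.838 → ψ₁ = 0.322
Converged at ψ₁ = 0.322.
Drum-1 compositions:
  n-heptane: x = 0.186, y = 0.607
  n-nonane: x = 0.206, y = 0.150
  n-decane: x = 0.607, y = 0.243
Drum-2 feed = drum-1 vapor: z₂ = (0.6073, 0.1497, 0.2430).
Drum 2:
Newton–Raphson from ψ₂ = 0.47:
  ψ₂ = 0.470: g = -0.0741, g' = -0.676 → ψ₂ = 0.360
  ψ₂ = 0.360: g = -0.0043, g' = -0.605 → ψ₂ = 0.353
Converged at ψ₂ = 0.353.
  n-heptane: x = 0.475, y = 0.850
  n-nonane: x = 0.190, y = 0.076
  n-decane: x = 0.335, y = 0.074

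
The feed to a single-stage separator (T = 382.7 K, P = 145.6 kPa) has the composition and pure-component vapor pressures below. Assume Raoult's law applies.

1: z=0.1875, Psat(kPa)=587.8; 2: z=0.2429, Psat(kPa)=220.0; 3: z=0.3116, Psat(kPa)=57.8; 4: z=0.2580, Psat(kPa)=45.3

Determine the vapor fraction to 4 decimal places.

ψ = 0.2477

Raoult's law: Kᵢ = Pᵢˢᵃᵗ/P = Pᵢˢᵃᵗ/145.6.
  K_1 = 587.8/145.6 = 4.037088, K_2 = 220.0/145.6 = 1.510989, K_3 = 57.8/145.6 = 0.396978, K_4 = 45.3/145.6 = 0.311126
Let ψ = V/F and solve Σ zᵢ(Kᵢ−1)/(1+ψ(Kᵢ−1)) = 0.
g(0) = ΣzᵢKᵢ − 1 = 0.3279 and g(1) = 1 − Σzᵢ/Kᵢ = -0.8214, so a root lies in (0, 1).
Newton iteration, ψ⁰ = 0.5:
  ψ = 0.5000: g = -0.21516, g' = -0.8300 → ψ = 0.2408
  ψ = 0.2408: g = 0.00655, g' = -0.9583 → ψ = 0.2476
  ψ = 0.2476: g = 0.00004, g' = -0.9479 → ψ = 0.2477
Converged at ψ = 0.2477.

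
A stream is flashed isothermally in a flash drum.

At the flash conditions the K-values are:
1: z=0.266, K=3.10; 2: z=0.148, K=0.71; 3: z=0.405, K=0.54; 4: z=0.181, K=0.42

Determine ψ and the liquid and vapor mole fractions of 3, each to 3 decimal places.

Let ψ = V/F and solve Σ zᵢ(Kᵢ−1)/(1+ψ(Kᵢ−1)) = 0.
Check two-phase: ΣzᵢKᵢ = 1.224 > 1 and Σzᵢ/Kᵢ = 1.475 > 1, so g(0) = 0.224 > 0 and g(1) = -0.475 < 0.
Iterate (Newton) starting at ψ = 0.35:
  ψ = 0.350: g = -0.0796, g' = -0.623 → ψ = 0.222
  ψ = 0.222: g = 0.0070, g' = -0.746 → ψ = 0.232
Converged at ψ = 0.232.
Compositions from xᵢ = zᵢ/(1+ψ(Kᵢ−1)), yᵢ = Kᵢxᵢ:
  1: x = 0.179, y = 0.555
  2: x = 0.159, y = 0.113
  3: x = 0.453, y = 0.245
  4: x = 0.209, y = 0.088

ψ = 0.232, x_3 = 0.453, y_3 = 0.245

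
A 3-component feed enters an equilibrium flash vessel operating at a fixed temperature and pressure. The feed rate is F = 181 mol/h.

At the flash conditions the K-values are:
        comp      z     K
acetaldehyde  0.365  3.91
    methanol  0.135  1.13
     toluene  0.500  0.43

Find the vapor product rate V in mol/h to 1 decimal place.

Material balance + equilibrium reduce to Σ zᵢ(Kᵢ−1)/(1+β(Kᵢ−1)) = 0.
g(0) = ΣzᵢKᵢ − 1 = 0.795 and g(1) = 1 − Σzᵢ/Kᵢ = -0.376, so a root lies in (0, 1).
Newton–Raphson from β = 0.65:
  β = 0.650: g = -0.0692, g' = -0.782 → β = 0.561
  β = 0.561: g = 0.0005, g' = -0.799 → β = 0.562
Converged at β = 0.562.
Then V = β·F = 0.5621·181 = 101.7 mol/h and L = F − V = 79.3 mol/h.

V = 101.7 mol/h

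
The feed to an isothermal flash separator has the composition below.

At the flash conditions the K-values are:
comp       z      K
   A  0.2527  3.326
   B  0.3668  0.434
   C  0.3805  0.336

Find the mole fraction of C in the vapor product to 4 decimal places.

Rachford–Rice: g(ψ) = Σ zᵢ(Kᵢ−1)/(1+ψ(Kᵢ−1)) = 0.
Feasibility: ΣzᵢKᵢ = 1.1275, Σzᵢ/Kᵢ = 2.0536 — both > 1, two phases present.
Iterate (Newton) starting at ψ = 0.5:
  ψ = 0.5000: g = -0.39603, g' = -0.8968 → ψ = 0.0584
  ψ = 0.0584: g = 0.03997, g' = -1.3671 → ψ = 0.0876
  ψ = 0.0876: g = 0.00158, g' = -1.2627 → ψ = 0.0889
Converged at ψ = 0.0889.
Compositions from xᵢ = zᵢ/(1+ψ(Kᵢ−1)), yᵢ = Kᵢxᵢ:
  A: x = 0.2094, y = 0.6965
  B: x = 0.3862, y = 0.1676
  C: x = 0.4044, y = 0.1359

y_C = 0.1359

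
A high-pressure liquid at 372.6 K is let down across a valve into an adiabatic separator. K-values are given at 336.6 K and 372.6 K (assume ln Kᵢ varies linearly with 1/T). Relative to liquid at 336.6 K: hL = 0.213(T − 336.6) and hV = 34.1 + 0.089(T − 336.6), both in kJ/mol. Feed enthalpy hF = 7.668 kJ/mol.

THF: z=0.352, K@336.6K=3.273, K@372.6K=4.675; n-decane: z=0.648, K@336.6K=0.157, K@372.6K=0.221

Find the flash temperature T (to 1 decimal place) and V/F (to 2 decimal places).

Adiabatic flash: solve Rachford–Rice at each trial T, then check hF = ψ·hV(T) + (1−ψ)·hL(T).
  T = 336.6 K: K = (3.273, 0.157), RR gives ψ = 0.132, H_out = 4.517 kJ/mol
  T = 372.6 K: K = (4.675, 0.221), RR gives ψ = 0.276, H_out = 15.834 kJ/mol
  T = 354.6 K: K = (3.947, 0.188), RR gives ψ = 0.214, H_out = 10.640 kJ/mol
  T = 345.6 K: K = (3.603, 0.172), RR gives ψ = 0.176, H_out = 7.731 kJ/mol
  T = 341.1 K: K = (3.436, 0.165), RR gives ψ = 0.155, H_out = 6.168 kJ/mol
  T = 343.4 K: K = (3.521, 0.168), RR gives ψ = 0.166, H_out = 6.977 kJ/mol
Linear interpolation between T = 343.4 (H_out = 6.977) and T = 345.6 (H_out = 7.731) on hF = 7.668 gives T ≈ 345.4 K, at which ψ = 0.18.

T = 345.4 K, V/F = 0.18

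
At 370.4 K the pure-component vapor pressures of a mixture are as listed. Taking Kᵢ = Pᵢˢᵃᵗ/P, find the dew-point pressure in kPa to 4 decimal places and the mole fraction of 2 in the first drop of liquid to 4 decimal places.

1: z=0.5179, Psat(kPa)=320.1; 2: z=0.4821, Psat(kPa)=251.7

At the dew point ψ → 1, so Σzᵢ/Kᵢ = 1 with Kᵢ = Pᵢˢᵃᵗ/P ⇒ 1/P = Σzᵢ/Pᵢˢᵃᵗ.
1/P = 0.5179/320.1 + 0.4821/251.7 = 0.0035333 ⇒ P = 283.0209 kPa
xᵢ = zᵢP/Pᵢˢᵃᵗ ⇒ x_2 = 0.4821·283.0209/251.7 = 0.5421

Pdew = 283.0209 kPa, x_2 = 0.5421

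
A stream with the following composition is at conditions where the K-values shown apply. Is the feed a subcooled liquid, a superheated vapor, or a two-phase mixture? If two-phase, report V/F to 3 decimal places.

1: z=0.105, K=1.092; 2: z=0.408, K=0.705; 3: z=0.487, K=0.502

subcooled liquid

ΣzᵢKᵢ = 0.647; Σzᵢ/Kᵢ = 1.645.
Since ΣzᵢKᵢ < 1 the mixture is below its bubble point — single liquid phase.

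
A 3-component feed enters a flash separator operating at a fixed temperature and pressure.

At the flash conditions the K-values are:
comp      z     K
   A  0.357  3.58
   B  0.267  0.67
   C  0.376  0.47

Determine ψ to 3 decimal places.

ψ = 0.538

Let ψ = V/F and solve Σ zᵢ(Kᵢ−1)/(1+ψ(Kᵢ−1)) = 0.
Feasibility: ΣzᵢKᵢ = 1.634, Σzᵢ/Kᵢ = 1.298 — both > 1, two phases present.
Newton–Raphson from ψ = 0.5:
  ψ = 0.500: g = 0.0256, g' = -0.690 → ψ = 0.537
  ψ = 0.537: g = 0.0005, g' = -0.667 → ψ = 0.538
Converged at ψ = 0.538.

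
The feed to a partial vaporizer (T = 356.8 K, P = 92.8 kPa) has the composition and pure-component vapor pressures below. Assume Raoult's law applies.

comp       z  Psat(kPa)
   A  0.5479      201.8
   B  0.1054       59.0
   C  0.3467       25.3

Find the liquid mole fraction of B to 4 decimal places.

x_B = 0.1261

Raoult's law: Kᵢ = Pᵢˢᵃᵗ/P = Pᵢˢᵃᵗ/92.8.
  K_A = 201.8/92.8 = 2.174569, K_B = 59.0/92.8 = 0.635776, K_C = 25.3/92.8 = 0.272629
Material balance + equilibrium reduce to Σ zᵢ(Kᵢ−1)/(1+β(Kᵢ−1)) = 0.
Feasibility: ΣzᵢKᵢ = 1.3530, Σzᵢ/Kᵢ = 1.6894 — both > 1, two phases present.
Iterate (Newton) starting at β = 0.69:
  β = 0.6900: g = -0.20208, g' = -0.9948 → β = 0.4869
  β = 0.4869: g = -0.02770, g' = -0.7663 → β = 0.4507
  β = 0.4507: g = -0.00033, g' = -0.7492 → β = 0.4503
Converged at β = 0.4503.
Compositions from xᵢ = zᵢ/(1+β(Kᵢ−1)), yᵢ = Kᵢxᵢ:
  A: x = 0.3584, y = 0.7793
  B: x = 0.1261, y = 0.0802
  C: x = 0.5156, y = 0.1406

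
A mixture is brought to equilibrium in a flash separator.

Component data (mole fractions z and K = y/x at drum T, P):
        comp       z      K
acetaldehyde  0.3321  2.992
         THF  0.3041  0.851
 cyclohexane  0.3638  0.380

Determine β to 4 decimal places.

Newton–Raphson from β = 0.5:
  β = 0.5000: g = -0.04442, g' = -0.6324 → β = 0.4298
  β = 0.4298: g = 0.00052, g' = -0.6501 → β = 0.4306
Converged at β = 0.4306.

β = 0.4306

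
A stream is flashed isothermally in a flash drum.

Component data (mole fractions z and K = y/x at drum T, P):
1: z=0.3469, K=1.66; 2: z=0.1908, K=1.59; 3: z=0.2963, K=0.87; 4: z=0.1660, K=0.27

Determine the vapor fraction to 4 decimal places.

Rachford–Rice: g(ψ) = Σ zᵢ(Kᵢ−1)/(1+ψ(Kᵢ−1)) = 0.
Feasibility: ΣzᵢKᵢ = 1.1818, Σzᵢ/Kᵢ = 1.2844 — both > 1, two phases present.
Iterate (Newton) starting at ψ = 0.5:
  ψ = 0.5000: g = 0.02704, g' = -0.3501 → ψ = 0.5772
  ψ = 0.5772: g = -0.00131, g' = -0.3863 → ψ = 0.5738
Converged at ψ = 0.5738.

ψ = 0.5738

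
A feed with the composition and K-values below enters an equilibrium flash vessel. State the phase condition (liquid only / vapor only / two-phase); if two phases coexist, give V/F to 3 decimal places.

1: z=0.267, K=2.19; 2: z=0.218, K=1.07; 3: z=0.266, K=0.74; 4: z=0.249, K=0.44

two-phase, V/F = 0.319

ΣzᵢKᵢ = 1.124; Σzᵢ/Kᵢ = 1.251.
Both exceed 1, so a two-phase solution exists.
Iterate (Newton) starting at ψ = 0.5:
  ψ = 0.500: g = -0.0592, g' = -0.324 → ψ = 0.317
  ψ = 0.317: g = 0.0006, g' = -0.337 → ψ = 0.319
Converged at ψ = 0.319.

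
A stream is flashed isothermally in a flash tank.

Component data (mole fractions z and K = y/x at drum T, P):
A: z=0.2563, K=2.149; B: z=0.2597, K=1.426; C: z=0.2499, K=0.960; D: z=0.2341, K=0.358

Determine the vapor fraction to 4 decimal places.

Newton–Raphson from ψ = 0.5:
  ψ = 0.5000: g = 0.04670, g' = -0.3782 → ψ = 0.6235
  ψ = 0.6235: g = -0.00186, g' = -0.4130 → ψ = 0.6190
Converged at ψ = 0.6190.

ψ = 0.6190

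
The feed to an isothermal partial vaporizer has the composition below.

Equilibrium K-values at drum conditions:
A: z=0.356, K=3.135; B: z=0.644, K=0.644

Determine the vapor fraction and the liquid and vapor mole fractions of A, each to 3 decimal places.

ψ = 0.698, x_A = 0.143, y_A = 0.448

Material balance + equilibrium reduce to Σ zᵢ(Kᵢ−1)/(1+ψ(Kᵢ−1)) = 0.
Feasibility: ΣzᵢKᵢ = 1.531, Σzᵢ/Kᵢ = 1.114 — both > 1, two phases present.
Newton–Raphson from ψ = 0.5:
  ψ = 0.500: g = 0.0887, g' = -0.500 → ψ = 0.677
  ψ = 0.677: g = 0.0086, g' = -0.413 → ψ = 0.698
Converged at ψ = 0.698.
Compositions from xᵢ = zᵢ/(1+ψ(Kᵢ−1)), yᵢ = Kᵢxᵢ:
  A: x = 0.143, y = 0.448
  B: x = 0.857, y = 0.552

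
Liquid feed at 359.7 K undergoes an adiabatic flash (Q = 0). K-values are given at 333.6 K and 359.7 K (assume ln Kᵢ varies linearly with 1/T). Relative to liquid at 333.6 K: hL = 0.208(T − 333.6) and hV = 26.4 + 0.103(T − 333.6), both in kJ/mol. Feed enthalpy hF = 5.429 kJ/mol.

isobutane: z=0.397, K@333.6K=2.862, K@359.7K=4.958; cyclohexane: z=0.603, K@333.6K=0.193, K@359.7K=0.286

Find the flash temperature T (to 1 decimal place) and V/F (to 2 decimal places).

Adiabatic flash: solve Rachford–Rice at each trial T, then check hF = ψ·hV(T) + (1−ψ)·hL(T).
  T = 333.6 K: K = (2.862, 0.193), RR gives ψ = 0.168, H_out = 4.438 kJ/mol
  T = 359.7 K: K = (4.958, 0.286), RR gives ψ = 0.404, H_out = 14.979 kJ/mol
  T = 346.6 K: K = (3.802, 0.237), RR gives ψ = 0.305, H_out = 10.334 kJ/mol
  T = 340.1 K: K = (3.308, 0.214), RR gives ψ = 0.244, H_out = 7.623 kJ/mol
  T = 336.9 K: K = (3.082, 0.204), RR gives ψ = 0.209, H_out = 6.128 kJ/mol
  T = 335.2 K: K = (2.967, 0.198), RR gives ψ = 0.189, H_out = 5.279 kJ/mol
Linear interpolation between T = 335.2 (H_out = 5.279) and T = 336.9 (H_out = 6.128) on hF = 5.429 gives T ≈ 335.5 K, at which ψ = 0.19.

T = 335.5 K, V/F = 0.19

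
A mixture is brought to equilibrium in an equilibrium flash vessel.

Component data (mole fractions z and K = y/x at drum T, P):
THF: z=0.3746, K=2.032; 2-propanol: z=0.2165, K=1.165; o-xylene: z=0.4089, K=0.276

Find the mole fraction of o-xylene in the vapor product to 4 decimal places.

Rachford–Rice: g(ψ) = Σ zᵢ(Kᵢ−1)/(1+ψ(Kᵢ−1)) = 0.
Check two-phase: ΣzᵢKᵢ = 1.1263 > 1 and Σzᵢ/Kᵢ = 1.8517 > 1, so g(0) = 0.1263 > 0 and g(1) = -0.8517 < 0.
Iterate (Newton) starting at ψ = 0.5:
  ψ = 0.5000: g = -0.17601, g' = -0.7052 → ψ = 0.2504
  ψ = 0.2504: g = -0.02009, g' = -0.5771 → ψ = 0.2156
  ψ = 0.2156: g = -0.00007, g' = -0.5734 → ψ = 0.2155
Converged at ψ = 0.2155.
Compositions from xᵢ = zᵢ/(1+ψ(Kᵢ−1)), yᵢ = Kᵢxᵢ:
  THF: x = 0.3065, y = 0.6227
  2-propanol: x = 0.2091, y = 0.2436
  o-xylene: x = 0.4845, y = 0.1337

y_o-xylene = 0.1337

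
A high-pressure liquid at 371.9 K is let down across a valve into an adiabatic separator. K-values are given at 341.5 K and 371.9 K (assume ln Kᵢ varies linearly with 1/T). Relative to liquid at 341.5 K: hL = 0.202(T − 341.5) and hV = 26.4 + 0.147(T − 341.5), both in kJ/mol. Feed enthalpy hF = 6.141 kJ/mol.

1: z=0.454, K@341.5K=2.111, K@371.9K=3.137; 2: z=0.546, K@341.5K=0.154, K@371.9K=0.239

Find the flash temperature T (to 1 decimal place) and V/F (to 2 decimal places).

Adiabatic flash: solve Rachford–Rice at each trial T, then check hF = ψ·hV(T) + (1−ψ)·hL(T).
  T = 341.5 K: K = (2.111, 0.154), RR gives ψ = 0.045, H_out = 1.193 kJ/mol
  T = 371.9 K: K = (3.137, 0.239), RR gives ψ = 0.341, H_out = 14.575 kJ/mol
  T = 356.7 K: K = (2.595, 0.194), RR gives ψ = 0.221, H_out = 8.714 kJ/mol
  T = 349.1 K: K = (2.346, 0.173), RR gives ψ = 0.143, H_out = 5.260 kJ/mol
  T = 352.9 K: K = (2.469, 0.183), RR gives ψ = 0.184, H_out = 7.047 kJ/mol
  T = 351.0 K: K = (2.407, 0.178), RR gives ψ = 0.164, H_out = 6.170 kJ/mol
Linear interpolation between T = 349.1 (H_out = 5.260) and T = 351.0 (H_out = 6.170) on hF = 6.141 gives T ≈ 350.9 K, at which ψ = 0.16.

T = 350.9 K, V/F = 0.16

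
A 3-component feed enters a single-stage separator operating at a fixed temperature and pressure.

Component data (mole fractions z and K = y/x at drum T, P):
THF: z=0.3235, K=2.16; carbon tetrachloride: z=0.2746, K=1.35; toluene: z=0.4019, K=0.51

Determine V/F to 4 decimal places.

Iterate (Newton) starting at V/F = 0.5:
  V/F = 0.5000: g = 0.05847, g' = -0.3680 → V/F = 0.6589
  V/F = 0.6589: g = -0.00002, g' = -0.3725 → V/F = 0.6588
Converged at V/F = 0.6588.

V/F = 0.6588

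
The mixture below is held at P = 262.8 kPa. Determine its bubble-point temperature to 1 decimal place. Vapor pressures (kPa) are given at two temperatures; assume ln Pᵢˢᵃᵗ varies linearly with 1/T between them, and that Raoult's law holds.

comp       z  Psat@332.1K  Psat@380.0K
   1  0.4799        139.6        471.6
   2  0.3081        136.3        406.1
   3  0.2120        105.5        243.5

T = 360.3 K

Bubble-point temperature: ΣzᵢPᵢˢᵃᵗ(T) = P. Interpolate ln Pᵢˢᵃᵗ = aᵢ + bᵢ/T.
  T = 332.1 K: ΣzᵢPᵢˢᵃᵗ = 131.35 kPa
  T = 380.0 K: ΣzᵢPᵢˢᵃᵗ = 403.06 kPa
  T = 356.1 K: ΣzᵢPᵢˢᵃᵗ = 238.70 kPa
  T = 368.1 K: ΣzᵢPᵢˢᵃᵗ = 313.03 kPa
  T = 362.1 K: ΣzᵢPᵢˢᵃᵗ = 273.94 kPa
  T = 359.1 K: ΣzᵢPᵢˢᵃᵗ = 255.85 kPa
  T = 360.6 K: ΣzᵢPᵢˢᵃᵗ = 264.78 kPa
Interpolating between 359.1 K and 360.6 K gives T ≈ 360.3 K.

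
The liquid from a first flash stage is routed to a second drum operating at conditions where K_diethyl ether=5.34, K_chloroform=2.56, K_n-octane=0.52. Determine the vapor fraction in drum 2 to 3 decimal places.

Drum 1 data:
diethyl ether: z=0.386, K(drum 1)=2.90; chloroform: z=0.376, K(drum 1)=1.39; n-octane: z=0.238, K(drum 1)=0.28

V/F (drum 2) = 0.659

Drum 1:
Rachford–Rice: g(ψ₁) = Σ zᵢ(Kᵢ−1)/(1+ψ₁(Kᵢ−1)) = 0.
Check two-phase: ΣzᵢKᵢ = 1.709 > 1 and Σzᵢ/Kᵢ = 1.254 > 1, so g(0) = 0.709 > 0 and g(1) = -0.254 < 0.
Newton iteration, ψ₁⁰ = 0.53:
  ψ₁ = 0.530: g = 0.2098, g' = -0.708 → ψ₁ = 0.826
  ψ₁ = 0.826: g = -0.0269, g' = -0.996 → ψ₁ = 0.799
Converged at ψ₁ = 0.799.
Drum-1 compositions:
  diethyl ether: x = 0.153, y = 0.445
  chloroform: x = 0.287, y = 0.399
  n-octane: x = 0.560, y = 0.157
Drum-2 feed = drum-1 liquid: z₂ = (0.1533, 0.2867, 0.5600).
Drum 2:
Material balance + equilibrium reduce to Σ zᵢ(Kᵢ−1)/(1+ψ₂(Kᵢ−1)) = 0.
Feasibility: ΣzᵢKᵢ = 1.844, Σzᵢ/Kᵢ = 1.218 — both > 1, two phases present.
Newton–Raphson from ψ₂ = 0.58:
  ψ₂ = 0.580: g = 0.0515, g' = -0.674 → ψ₂ = 0.657
  ψ₂ = 0.657: g = 0.0014, g' = -0.640 → ψ₂ = 0.659
Converged at ψ₂ = 0.659.
  diethyl ether: x = 0.040, y = 0.212
  chloroform: x = 0.141, y = 0.362
  n-octane: x = 0.819, y = 0.426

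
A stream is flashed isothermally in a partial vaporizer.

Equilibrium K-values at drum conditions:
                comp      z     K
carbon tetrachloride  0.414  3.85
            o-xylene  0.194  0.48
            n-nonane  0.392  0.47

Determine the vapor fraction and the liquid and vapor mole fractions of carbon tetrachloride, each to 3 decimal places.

ψ = 0.580, x_carbon tetrachloride = 0.156, y_carbon tetrachloride = 0.601

Iterate (Newton) starting at ψ = 0.48:
  ψ = 0.480: g = 0.0852, g' = -0.891 → ψ = 0.576
  ψ = 0.576: g = 0.0039, g' = -0.817 → ψ = 0.580
Converged at ψ = 0.580.
Compositions from xᵢ = zᵢ/(1+ψ(Kᵢ−1)), yᵢ = Kᵢxᵢ:
  carbon tetrachloride: x = 0.156, y = 0.601
  o-xylene: x = 0.278, y = 0.133
  n-nonane: x = 0.566, y = 0.266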